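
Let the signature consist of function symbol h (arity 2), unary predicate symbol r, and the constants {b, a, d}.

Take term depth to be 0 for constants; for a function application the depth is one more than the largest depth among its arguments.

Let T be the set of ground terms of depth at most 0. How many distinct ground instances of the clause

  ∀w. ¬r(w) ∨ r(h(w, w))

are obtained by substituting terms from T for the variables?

Ground terms of depth ≤ 0:
  Let N_k = |{terms of depth ≤ k}|. Then N_0 = 3 and N_k = 3 + N_{k-1}^2 for k ≥ 1 (one summand per function symbol, arity giving the exponent).
  N_0 = 3
  Explicitly: b, a, d.
So there are 3 ground terms available for substitution.
The clause has 1 distinct variable (w), which appears in the body. In the free term algebra distinct substitutions yield syntactically distinct ground instances.
Number of ground instances = 3.

3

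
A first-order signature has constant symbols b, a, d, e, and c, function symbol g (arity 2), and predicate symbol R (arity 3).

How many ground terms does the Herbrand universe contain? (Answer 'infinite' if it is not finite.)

infinite

The signature has at least one function symbol (g, arity 2) and at least one constant (b).
Iterating g gives infinitely many distinct ground terms: b, g(b, b), g(g(b, b), g(b, b)), ...
So the Herbrand universe is infinite.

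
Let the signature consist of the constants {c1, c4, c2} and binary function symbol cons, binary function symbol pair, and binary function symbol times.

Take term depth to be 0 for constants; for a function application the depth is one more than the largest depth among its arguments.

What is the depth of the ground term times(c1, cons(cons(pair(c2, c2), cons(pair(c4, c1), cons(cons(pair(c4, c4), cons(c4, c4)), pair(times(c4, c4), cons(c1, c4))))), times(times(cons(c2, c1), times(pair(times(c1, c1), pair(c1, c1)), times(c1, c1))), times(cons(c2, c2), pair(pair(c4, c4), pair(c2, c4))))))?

7

depth(pair(c2, c2)) = 1 + max(0, 0) = 1
depth(pair(c4, c1)) = 1 + max(0, 0) = 1
depth(pair(c4, c4)) = 1 + max(0, 0) = 1
depth(cons(c4, c4)) = 1 + max(0, 0) = 1
depth(cons(pair(c4, c4), cons(c4, c4))) = 1 + max(1, 1) = 2
depth(times(c4, c4)) = 1 + max(0, 0) = 1
depth(cons(c1, c4)) = 1 + max(0, 0) = 1
depth(pair(times(c4, c4), cons(c1, c4))) = 1 + max(1, 1) = 2
depth(cons(cons(pair(c4, c4), cons(c4, c4)), pair(times(c4, c4), cons(c1, c4)))) = 1 + max(2, 2) = 3
depth(cons(pair(c4, c1), cons(cons(pair(c4, c4), cons(c4, c4)), pair(times(c4, c4), cons(c1, c4))))) = 1 + max(1, 3) = 4
depth(cons(pair(c2, c2), cons(pair(c4, c1), cons(cons(pair(c4, c4), cons(c4, c4)), pair(times(c4, c4), cons(c1, c4)))))) = 1 + max(1, 4) = 5
depth(cons(c2, c1)) = 1 + max(0, 0) = 1
depth(times(c1, c1)) = 1 + max(0, 0) = 1
depth(pair(c1, c1)) = 1 + max(0, 0) = 1
depth(pair(times(c1, c1), pair(c1, c1))) = 1 + max(1, 1) = 2
depth(times(pair(times(c1, c1), pair(c1, c1)), times(c1, c1))) = 1 + max(2, 1) = 3
depth(times(cons(c2, c1), times(pair(times(c1, c1), pair(c1, c1)), times(c1, c1)))) = 1 + max(1, 3) = 4
depth(cons(c2, c2)) = 1 + max(0, 0) = 1
depth(pair(c2, c4)) = 1 + max(0, 0) = 1
depth(pair(pair(c4, c4), pair(c2, c4))) = 1 + max(1, 1) = 2
depth(times(cons(c2, c2), pair(pair(c4, c4), pair(c2, c4)))) = 1 + max(1, 2) = 3
depth(times(times(cons(c2, c1), times(pair(times(c1, c1), pair(c1, c1)), times(c1, c1))), times(cons(c2, c2), pair(pair(c4, c4), pair(c2, c4))))) = 1 + max(4, 3) = 5
depth(cons(cons(pair(c2, c2), cons(pair(c4, c1), cons(cons(pair(c4, c4), cons(c4, c4)), pair(times(c4, c4), cons(c1, c4))))), times(times(cons(c2, c1), times(pair(times(c1, c1), pair(c1, c1)), times(c1, c1))), times(cons(c2, c2), pair(pair(c4, c4), pair(c2, c4)))))) = 1 + max(5, 5) = 6
depth(times(c1, cons(cons(pair(c2, c2), cons(pair(c4, c1), cons(cons(pair(c4, c4), cons(c4, c4)), pair(times(c4, c4), cons(c1, c4))))), times(times(cons(c2, c1), times(pair(times(c1, c1), pair(c1, c1)), times(c1, c1))), times(cons(c2, c2), pair(pair(c4, c4), pair(c2, c4))))))) = 1 + max(0, 6) = 7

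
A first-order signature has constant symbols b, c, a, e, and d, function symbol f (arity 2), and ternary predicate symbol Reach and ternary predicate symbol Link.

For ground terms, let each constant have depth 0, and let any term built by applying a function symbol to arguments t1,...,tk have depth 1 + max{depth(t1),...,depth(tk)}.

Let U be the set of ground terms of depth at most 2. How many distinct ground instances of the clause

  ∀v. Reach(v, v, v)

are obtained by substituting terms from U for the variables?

905

Ground terms of depth ≤ 2:
  If N_k denotes the number of depth-≤k ground terms, the 5 constants give N_0 = 5, and each function symbol of arity r contributes N_{k-1}^r new terms at level k: N_k = 5 + N_{k-1}^2.
  N_0 = 5
  N_1 = 5 + 5^2 = 30
  N_2 = 5 + 30^2 = 905
So there are 905 ground terms available for substitution.
The clause has 1 distinct variable (v), which appears in the body. In the free term algebra distinct substitutions yield syntactically distinct ground instances.
Number of ground instances = 905.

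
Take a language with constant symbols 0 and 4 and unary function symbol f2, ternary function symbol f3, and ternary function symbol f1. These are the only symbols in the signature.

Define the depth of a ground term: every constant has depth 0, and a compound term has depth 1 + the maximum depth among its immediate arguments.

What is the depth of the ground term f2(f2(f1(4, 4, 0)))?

3

depth(f1(4, 4, 0)) = 1 + max(0, 0, 0) = 1
depth(f2(f1(4, 4, 0))) = 1 + depth(f1(4, 4, 0)) = 1 + 1 = 2
depth(f2(f2(f1(4, 4, 0)))) = 1 + depth(f2(f1(4, 4, 0))) = 1 + 2 = 3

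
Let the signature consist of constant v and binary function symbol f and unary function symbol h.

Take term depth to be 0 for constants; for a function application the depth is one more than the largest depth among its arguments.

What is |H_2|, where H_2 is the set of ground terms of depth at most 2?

13

Write N_k for the number of ground terms of depth ≤ k. A term of depth ≤ k is either a constant or a function symbol applied to arguments of depth ≤ k−1, so N_k = 1 + N_{k-1}^2 + N_{k-1}.
N_0 = 1
N_1 = 1 + 1^2 + 1 = 3
N_2 = 1 + 3^2 + 3 = 13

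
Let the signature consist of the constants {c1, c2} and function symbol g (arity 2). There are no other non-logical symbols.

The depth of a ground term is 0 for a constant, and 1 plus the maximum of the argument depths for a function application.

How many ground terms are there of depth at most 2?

Let N_k = |{terms of depth ≤ k}|. Then N_0 = 2 and N_k = 2 + N_{k-1}^2 for k ≥ 1 (one summand per function symbol, arity giving the exponent).
N_0 = 2
N_1 = 2 + 2^2 = 6
N_2 = 2 + 6^2 = 38

38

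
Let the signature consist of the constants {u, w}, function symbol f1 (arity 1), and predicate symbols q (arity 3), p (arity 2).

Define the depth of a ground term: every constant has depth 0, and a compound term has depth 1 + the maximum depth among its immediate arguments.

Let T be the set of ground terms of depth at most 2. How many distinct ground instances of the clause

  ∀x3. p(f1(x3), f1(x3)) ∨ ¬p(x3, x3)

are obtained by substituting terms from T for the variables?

Ground terms of depth ≤ 2:
  Let N_k = |{terms of depth ≤ k}|. Then N_0 = 2 and N_k = 2 + N_{k-1} for k ≥ 1 (one summand per function symbol, arity giving the exponent).
  N_0 = 2
  N_1 = 2 + 2 = 4
  N_2 = 2 + 4 = 6
  Explicitly: u, w, f1(u), f1(w), f1(f1(u)), f1(f1(w)).
So there are 6 ground terms available for substitution.
The variable x3 ranges independently over the available ground terms, and distinct assignments produce distinct instances.
Number of ground instances = 6.

6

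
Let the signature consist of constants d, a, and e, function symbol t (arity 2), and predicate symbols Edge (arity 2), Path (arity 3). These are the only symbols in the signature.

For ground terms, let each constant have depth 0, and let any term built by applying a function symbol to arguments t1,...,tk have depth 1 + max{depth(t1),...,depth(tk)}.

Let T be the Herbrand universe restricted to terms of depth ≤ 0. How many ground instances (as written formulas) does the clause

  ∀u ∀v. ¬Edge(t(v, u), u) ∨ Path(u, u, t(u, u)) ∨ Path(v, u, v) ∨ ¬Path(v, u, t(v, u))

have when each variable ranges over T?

9

Ground terms of depth ≤ 0:
  If N_k denotes the number of depth-≤k ground terms, the 3 constants give N_0 = 3, and each function symbol of arity r contributes N_{k-1}^r new terms at level k: N_k = 3 + N_{k-1}^2.
  N_0 = 3
So there are 3 ground terms available for substitution.
The body mentions every one of the 2 quantified variables; since ground terms form a free algebra, no two substitutions collapse to the same formula.
Number of ground instances = 3^2 = 9.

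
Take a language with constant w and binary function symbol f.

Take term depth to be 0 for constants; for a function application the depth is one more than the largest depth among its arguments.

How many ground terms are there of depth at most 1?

Count level by level. With function symbols f/2, the terms of depth ≤ k are the 1 constant together with each function applied to depth-≤(k−1) tuples, so N_k = 1 + N_{k-1}^2.
N_0 = 1
N_1 = 1 + 1^2 = 2

2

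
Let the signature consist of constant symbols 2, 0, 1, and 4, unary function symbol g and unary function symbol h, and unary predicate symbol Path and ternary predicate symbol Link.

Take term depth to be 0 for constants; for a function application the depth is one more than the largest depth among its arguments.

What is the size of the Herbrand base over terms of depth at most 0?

68

First count ground terms of depth ≤ 0.
Let N_k = |{terms of depth ≤ k}|. Then N_0 = 4 and N_k = 4 + N_{k-1} + N_{k-1} for k ≥ 1 (one summand per function symbol, arity giving the exponent).
N_0 = 4
So |H| = 4.
Each predicate of arity r yields |H|^r ground atoms (one per choice of an r-tuple from H):
  Path: 4;  Link: 4^3 = 64
Total ground atoms: 4 + 64 = 68.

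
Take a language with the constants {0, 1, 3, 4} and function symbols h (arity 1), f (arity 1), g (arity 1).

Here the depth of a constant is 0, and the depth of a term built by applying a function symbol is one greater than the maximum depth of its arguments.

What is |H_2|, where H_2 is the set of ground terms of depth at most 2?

If N_k denotes the number of depth-≤k ground terms, the 4 constants give N_0 = 4, and each function symbol of arity r contributes N_{k-1}^r new terms at level k: N_k = 4 + N_{k-1} + N_{k-1} + N_{k-1}.
N_0 = 4
N_1 = 4 + 4 + 4 + 4 = 16
N_2 = 4 + 16 + 16 + 16 = 52

52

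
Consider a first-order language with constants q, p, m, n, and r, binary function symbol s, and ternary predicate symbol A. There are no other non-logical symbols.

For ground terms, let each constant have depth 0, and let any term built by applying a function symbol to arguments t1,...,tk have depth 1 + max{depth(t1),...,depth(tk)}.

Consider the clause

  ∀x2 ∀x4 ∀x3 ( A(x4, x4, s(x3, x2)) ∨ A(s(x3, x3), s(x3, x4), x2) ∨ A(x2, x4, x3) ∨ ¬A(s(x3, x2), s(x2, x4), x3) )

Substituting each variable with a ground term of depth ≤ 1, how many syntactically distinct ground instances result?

Ground terms of depth ≤ 1:
  If N_k denotes the number of depth-≤k ground terms, the 5 constants give N_0 = 5, and each function symbol of arity r contributes N_{k-1}^r new terms at level k: N_k = 5 + N_{k-1}^2.
  N_0 = 5
  N_1 = 5 + 5^2 = 30
So there are 30 ground terms available for substitution.
The body mentions every one of the 3 quantified variables; since ground terms form a free algebra, no two substitutions collapse to the same formula.
Number of ground instances = 30^3 = 27000.

27000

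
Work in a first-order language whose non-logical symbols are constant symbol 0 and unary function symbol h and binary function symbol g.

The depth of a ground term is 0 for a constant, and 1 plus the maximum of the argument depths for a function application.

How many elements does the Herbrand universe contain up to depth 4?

Write N_k for the number of ground terms of depth ≤ k. A term of depth ≤ k is either a constant or a function symbol applied to arguments of depth ≤ k−1, so N_k = 1 + N_{k-1} + N_{k-1}^2.
N_0 = 1
N_1 = 1 + 1 + 1^2 = 3
N_2 = 1 + 3 + 3^2 = 13
N_3 = 1 + 13 + 13^2 = 183
N_4 = 1 + 183 + 183^2 = 33673

33673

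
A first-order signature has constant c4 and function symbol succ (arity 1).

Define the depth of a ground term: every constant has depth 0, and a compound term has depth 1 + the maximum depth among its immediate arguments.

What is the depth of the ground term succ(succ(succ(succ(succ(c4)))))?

depth(succ(c4)) = 1 + depth(c4) = 1 + 0 = 1
depth(succ(succ(c4))) = 1 + depth(succ(c4)) = 1 + 1 = 2
depth(succ(succ(succ(c4)))) = 1 + depth(succ(succ(c4))) = 1 + 2 = 3
depth(succ(succ(succ(succ(c4))))) = 1 + depth(succ(succ(succ(c4)))) = 1 + 3 = 4
depth(succ(succ(succ(succ(succ(c4)))))) = 1 + depth(succ(succ(succ(succ(c4))))) = 1 + 4 = 5

5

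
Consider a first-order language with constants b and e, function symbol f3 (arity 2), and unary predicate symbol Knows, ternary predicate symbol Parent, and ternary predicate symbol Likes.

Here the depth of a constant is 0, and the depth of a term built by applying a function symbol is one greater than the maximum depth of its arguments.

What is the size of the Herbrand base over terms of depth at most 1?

438

First count ground terms of depth ≤ 1.
Write N_k for the number of ground terms of depth ≤ k. A term of depth ≤ k is either a constant or a function symbol applied to arguments of depth ≤ k−1, so N_k = 2 + N_{k-1}^2.
N_0 = 2
N_1 = 2 + 2^2 = 6
So |H| = 6.
A ground atom is a predicate applied to a tuple of terms from H, so the count is the sum over predicates of |H|^arity:
  Knows: 6;  Parent: 6^3 = 216;  Likes: 6^3 = 216
Total ground atoms: 6 + 216 + 216 = 438.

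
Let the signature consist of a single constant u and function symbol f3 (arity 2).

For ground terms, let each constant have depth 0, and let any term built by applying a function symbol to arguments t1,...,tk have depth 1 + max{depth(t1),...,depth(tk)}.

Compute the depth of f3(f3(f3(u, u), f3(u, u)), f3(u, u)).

depth(f3(u, u)) = 1 + max(0, 0) = 1
depth(f3(f3(u, u), f3(u, u))) = 1 + max(1, 1) = 2
depth(f3(f3(f3(u, u), f3(u, u)), f3(u, u))) = 1 + max(2, 1) = 3

3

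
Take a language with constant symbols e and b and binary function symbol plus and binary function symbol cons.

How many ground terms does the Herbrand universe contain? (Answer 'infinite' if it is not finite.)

infinite

The signature has at least one function symbol (plus, arity 2) and at least one constant (e).
Iterating plus gives infinitely many distinct ground terms: e, plus(e, e), plus(plus(e, e), plus(e, e)), ...
So the Herbrand universe is infinite.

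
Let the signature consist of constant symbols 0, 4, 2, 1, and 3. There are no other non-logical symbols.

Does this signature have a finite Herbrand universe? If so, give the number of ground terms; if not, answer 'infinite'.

There are no function symbols, so every ground term is one of the 5 constants.
The Herbrand universe is {0, 4, 2, 1, 3}, which is finite with 5 elements.

5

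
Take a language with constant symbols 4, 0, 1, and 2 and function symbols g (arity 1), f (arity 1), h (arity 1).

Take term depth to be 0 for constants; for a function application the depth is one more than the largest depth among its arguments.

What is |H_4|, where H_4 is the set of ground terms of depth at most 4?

484

Let N_k count ground terms of depth at most k. Each non-constant term of depth ≤ k is some function symbol applied to depth-≤(k−1) arguments, giving N_k = 4 + N_{k-1} + N_{k-1} + N_{k-1}.
N_0 = 4
N_1 = 4 + 4 + 4 + 4 = 16
N_2 = 4 + 16 + 16 + 16 = 52
N_3 = 4 + 52 + 52 + 52 = 160
N_4 = 4 + 160 + 160 + 160 = 484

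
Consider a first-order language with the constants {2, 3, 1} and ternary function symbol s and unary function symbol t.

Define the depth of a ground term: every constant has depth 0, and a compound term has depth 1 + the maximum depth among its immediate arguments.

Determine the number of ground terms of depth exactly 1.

Count level by level. With function symbols s/3, t/1, the terms of depth ≤ k are the 3 constants together with each function applied to depth-≤(k−1) tuples, so N_k = 3 + N_{k-1}^3 + N_{k-1}.
N_0 = 3
N_1 = 3 + 3^3 + 3 = 33
Terms of depth exactly 1: N_1 − N_0 = 33 − 3 = 30.

30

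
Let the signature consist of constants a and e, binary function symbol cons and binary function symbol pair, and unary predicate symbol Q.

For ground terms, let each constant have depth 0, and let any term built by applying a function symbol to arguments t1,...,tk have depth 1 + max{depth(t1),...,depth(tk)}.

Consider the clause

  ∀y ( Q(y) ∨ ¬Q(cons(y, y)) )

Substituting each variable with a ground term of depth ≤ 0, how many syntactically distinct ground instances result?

2

Ground terms of depth ≤ 0:
  Write N_k for the number of ground terms of depth ≤ k. A term of depth ≤ k is either a constant or a function symbol applied to arguments of depth ≤ k−1, so N_k = 2 + N_{k-1}^2 + N_{k-1}^2.
  N_0 = 2
  Explicitly: a, e.
So there are 2 ground terms available for substitution.
The clause has 1 distinct variable (y), which appears in the body. In the free term algebra distinct substitutions yield syntactically distinct ground instances.
Number of ground instances = 2.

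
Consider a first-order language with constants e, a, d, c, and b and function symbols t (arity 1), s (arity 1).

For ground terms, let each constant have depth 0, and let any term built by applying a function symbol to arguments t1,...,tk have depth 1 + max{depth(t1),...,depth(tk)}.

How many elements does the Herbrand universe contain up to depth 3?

75

If N_k denotes the number of depth-≤k ground terms, the 5 constants give N_0 = 5, and each function symbol of arity r contributes N_{k-1}^r new terms at level k: N_k = 5 + N_{k-1} + N_{k-1}.
N_0 = 5
N_1 = 5 + 5 + 5 = 15
N_2 = 5 + 15 + 15 = 35
N_3 = 5 + 35 + 35 = 75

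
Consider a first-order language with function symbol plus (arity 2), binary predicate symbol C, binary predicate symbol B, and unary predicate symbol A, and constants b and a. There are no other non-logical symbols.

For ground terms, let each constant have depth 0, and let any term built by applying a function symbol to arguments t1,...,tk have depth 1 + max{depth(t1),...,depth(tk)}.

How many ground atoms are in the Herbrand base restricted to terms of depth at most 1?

78

First count ground terms of depth ≤ 1.
If N_k denotes the number of depth-≤k ground terms, the 2 constants give N_0 = 2, and each function symbol of arity r contributes N_{k-1}^r new terms at level k: N_k = 2 + N_{k-1}^2.
N_0 = 2
N_1 = 2 + 2^2 = 6
Explicitly: b, a, plus(b, b), plus(b, a), plus(a, b), plus(a, a).
So |H| = 6.
A ground atom is a predicate applied to a tuple of terms from H, so the count is the sum over predicates of |H|^arity:
  C: 6^2 = 36;  B: 6^2 = 36;  A: 6
Total ground atoms: 36 + 36 + 6 = 78.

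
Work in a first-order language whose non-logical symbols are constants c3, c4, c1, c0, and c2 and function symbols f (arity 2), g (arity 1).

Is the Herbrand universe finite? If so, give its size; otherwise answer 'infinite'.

The signature has at least one function symbol (f, arity 2) and at least one constant (c3).
Iterating f gives infinitely many distinct ground terms: c3, f(c3, c3), f(f(c3, c3), f(c3, c3)), ...
So the Herbrand universe is infinite.

infinite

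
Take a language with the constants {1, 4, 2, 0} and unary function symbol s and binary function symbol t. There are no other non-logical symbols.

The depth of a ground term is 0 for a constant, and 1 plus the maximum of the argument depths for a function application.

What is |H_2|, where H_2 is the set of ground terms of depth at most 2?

604

Write N_k for the number of ground terms of depth ≤ k. A term of depth ≤ k is either a constant or a function symbol applied to arguments of depth ≤ k−1, so N_k = 4 + N_{k-1} + N_{k-1}^2.
N_0 = 4
N_1 = 4 + 4 + 4^2 = 24
N_2 = 4 + 24 + 24^2 = 604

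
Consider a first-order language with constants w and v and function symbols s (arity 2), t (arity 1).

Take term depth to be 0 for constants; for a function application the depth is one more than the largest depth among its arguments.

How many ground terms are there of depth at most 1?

8

Write N_k for the number of ground terms of depth ≤ k. A term of depth ≤ k is either a constant or a function symbol applied to arguments of depth ≤ k−1, so N_k = 2 + N_{k-1}^2 + N_{k-1}.
N_0 = 2
N_1 = 2 + 2^2 + 2 = 8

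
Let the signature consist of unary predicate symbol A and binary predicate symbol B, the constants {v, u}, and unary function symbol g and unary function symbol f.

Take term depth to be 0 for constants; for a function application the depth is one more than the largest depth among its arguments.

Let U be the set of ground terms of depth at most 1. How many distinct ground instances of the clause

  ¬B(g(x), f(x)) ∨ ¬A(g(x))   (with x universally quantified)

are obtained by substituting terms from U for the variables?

6

Ground terms of depth ≤ 1:
  If N_k denotes the number of depth-≤k ground terms, the 2 constants give N_0 = 2, and each function symbol of arity r contributes N_{k-1}^r new terms at level k: N_k = 2 + N_{k-1} + N_{k-1}.
  N_0 = 2
  N_1 = 2 + 2 + 2 = 6
So there are 6 ground terms available for substitution.
There is 1 variable to instantiate (x),  occurring in at least one literal, so different choices give different ground instances.
Number of ground instances = 6.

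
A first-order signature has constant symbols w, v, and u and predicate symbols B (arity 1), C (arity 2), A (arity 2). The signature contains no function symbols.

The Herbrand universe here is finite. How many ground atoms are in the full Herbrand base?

21

With no function symbols, the Herbrand universe is just the 3 constants.
Ground atoms per predicate: B: 3, C: 3^2 = 9, A: 3^2 = 9.
Herbrand base size = 3 + 9 + 9 = 21.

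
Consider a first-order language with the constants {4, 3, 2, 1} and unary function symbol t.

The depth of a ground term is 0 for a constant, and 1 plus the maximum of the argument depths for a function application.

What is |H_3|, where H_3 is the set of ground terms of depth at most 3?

16

Let N_k = |{terms of depth ≤ k}|. Then N_0 = 4 and N_k = 4 + N_{k-1} for k ≥ 1 (one summand per function symbol, arity giving the exponent).
N_0 = 4
N_1 = 4 + 4 = 8
N_2 = 4 + 8 = 12
N_3 = 4 + 12 = 16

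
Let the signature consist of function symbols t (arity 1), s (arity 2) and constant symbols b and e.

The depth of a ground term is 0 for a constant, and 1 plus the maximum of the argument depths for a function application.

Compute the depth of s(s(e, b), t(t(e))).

3

depth(s(e, b)) = 1 + max(0, 0) = 1
depth(t(e)) = 1 + depth(e) = 1 + 0 = 1
depth(t(t(e))) = 1 + depth(t(e)) = 1 + 1 = 2
depth(s(s(e, b), t(t(e)))) = 1 + max(1, 2) = 3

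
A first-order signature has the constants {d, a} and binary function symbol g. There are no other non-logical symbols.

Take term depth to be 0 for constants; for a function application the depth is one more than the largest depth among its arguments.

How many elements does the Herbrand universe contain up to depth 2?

38

Write N_k for the number of ground terms of depth ≤ k. A term of depth ≤ k is either a constant or a function symbol applied to arguments of depth ≤ k−1, so N_k = 2 + N_{k-1}^2.
N_0 = 2
N_1 = 2 + 2^2 = 6
N_2 = 2 + 6^2 = 38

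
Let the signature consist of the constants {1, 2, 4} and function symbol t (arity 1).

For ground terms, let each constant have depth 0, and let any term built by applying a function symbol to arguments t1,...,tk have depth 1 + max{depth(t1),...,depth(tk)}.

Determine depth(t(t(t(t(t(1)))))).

5

depth(t(1)) = 1 + depth(1) = 1 + 0 = 1
depth(t(t(1))) = 1 + depth(t(1)) = 1 + 1 = 2
depth(t(t(t(1)))) = 1 + depth(t(t(1))) = 1 + 2 = 3
depth(t(t(t(t(1))))) = 1 + depth(t(t(t(1)))) = 1 + 3 = 4
depth(t(t(t(t(t(1)))))) = 1 + depth(t(t(t(t(1))))) = 1 + 4 = 5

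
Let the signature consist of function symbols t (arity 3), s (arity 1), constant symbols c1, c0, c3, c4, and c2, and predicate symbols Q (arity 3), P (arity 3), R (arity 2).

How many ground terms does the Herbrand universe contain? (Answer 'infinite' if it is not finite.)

The signature has at least one function symbol (t, arity 3) and at least one constant (c1).
Iterating t gives infinitely many distinct ground terms: c1, t(c1, c1, c1), t(t(c1, c1, c1), t(c1, c1, c1), t(c1, c1, c1)), ...
So the Herbrand universe is infinite.

infinite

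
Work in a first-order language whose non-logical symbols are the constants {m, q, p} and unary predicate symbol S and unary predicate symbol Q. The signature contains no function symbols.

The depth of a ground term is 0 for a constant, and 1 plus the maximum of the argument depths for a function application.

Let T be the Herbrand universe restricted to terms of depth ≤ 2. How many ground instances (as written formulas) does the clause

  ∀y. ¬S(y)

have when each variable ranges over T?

3

Ground terms of depth ≤ 2:
  With no function symbols every ground term is a constant, so there are exactly 3 ground terms at every depth bound.
  N_0 = 3
  N_1 = 3
  N_2 = 3
So there are 3 ground terms available for substitution.
The body mentions the single quantified variable y; since ground terms form a free algebra, no two substitutions collapse to the same formula.
Number of ground instances = 3.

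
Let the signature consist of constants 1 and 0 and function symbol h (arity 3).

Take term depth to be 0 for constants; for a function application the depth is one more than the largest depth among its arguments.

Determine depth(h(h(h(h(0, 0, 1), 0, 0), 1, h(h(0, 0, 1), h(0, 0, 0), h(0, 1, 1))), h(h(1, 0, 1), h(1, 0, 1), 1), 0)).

depth(h(0, 0, 1)) = 1 + max(0, 0, 0) = 1
depth(h(h(0, 0, 1), 0, 0)) = 1 + max(1, 0, 0) = 2
depth(h(0, 0, 0)) = 1 + max(0, 0, 0) = 1
depth(h(0, 1, 1)) = 1 + max(0, 0, 0) = 1
depth(h(h(0, 0, 1), h(0, 0, 0), h(0, 1, 1))) = 1 + max(1, 1, 1) = 2
depth(h(h(h(0, 0, 1), 0, 0), 1, h(h(0, 0, 1), h(0, 0, 0), h(0, 1, 1)))) = 1 + max(2, 0, 2) = 3
depth(h(1, 0, 1)) = 1 + max(0, 0, 0) = 1
depth(h(h(1, 0, 1), h(1, 0, 1), 1)) = 1 + max(1, 1, 0) = 2
depth(h(h(h(h(0, 0, 1), 0, 0), 1, h(h(0, 0, 1), h(0, 0, 0), h(0, 1, 1))), h(h(1, 0, 1), h(1, 0, 1), 1), 0)) = 1 + max(3, 2, 0) = 4

4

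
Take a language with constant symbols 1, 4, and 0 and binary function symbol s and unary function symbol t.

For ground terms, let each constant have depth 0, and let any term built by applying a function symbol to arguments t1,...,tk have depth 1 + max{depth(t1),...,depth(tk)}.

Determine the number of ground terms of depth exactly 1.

Count level by level. With function symbols s/2, t/1, the terms of depth ≤ k are the 3 constants together with each function applied to depth-≤(k−1) tuples, so N_k = 3 + N_{k-1}^2 + N_{k-1}.
N_0 = 3
N_1 = 3 + 3^2 + 3 = 15
Terms of depth exactly 1: N_1 − N_0 = 15 − 3 = 12.

12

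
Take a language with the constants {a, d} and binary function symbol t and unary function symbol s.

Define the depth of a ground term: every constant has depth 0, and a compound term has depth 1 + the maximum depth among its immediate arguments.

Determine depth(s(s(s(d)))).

3

depth(s(d)) = 1 + depth(d) = 1 + 0 = 1
depth(s(s(d))) = 1 + depth(s(d)) = 1 + 1 = 2
depth(s(s(s(d)))) = 1 + depth(s(s(d))) = 1 + 2 = 3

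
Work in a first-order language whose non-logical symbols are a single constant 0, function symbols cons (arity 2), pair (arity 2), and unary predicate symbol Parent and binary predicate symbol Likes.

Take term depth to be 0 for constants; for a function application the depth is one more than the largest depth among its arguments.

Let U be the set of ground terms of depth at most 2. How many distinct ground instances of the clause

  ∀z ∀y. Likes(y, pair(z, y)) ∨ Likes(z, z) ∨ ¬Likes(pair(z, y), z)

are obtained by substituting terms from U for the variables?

361

Ground terms of depth ≤ 2:
  Count level by level. With function symbols cons/2, pair/2, the terms of depth ≤ k are the 1 constant together with each function applied to depth-≤(k−1) tuples, so N_k = 1 + N_{k-1}^2 + N_{k-1}^2.
  N_0 = 1
  N_1 = 1 + 1^2 + 1^2 = 3
  N_2 = 1 + 3^2 + 3^2 = 19
So there are 19 ground terms available for substitution.
The clause has 2 distinct variables (z, y), each appearing in the body. In the free term algebra distinct substitutions yield syntactically distinct ground instances.
Number of ground instances = 19^2 = 361.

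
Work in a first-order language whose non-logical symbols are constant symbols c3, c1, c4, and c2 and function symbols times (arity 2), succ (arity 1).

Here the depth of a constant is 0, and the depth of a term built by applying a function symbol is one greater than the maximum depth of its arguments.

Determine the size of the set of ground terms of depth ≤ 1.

Let N_k = |{terms of depth ≤ k}|. Then N_0 = 4 and N_k = 4 + N_{k-1}^2 + N_{k-1} for k ≥ 1 (one summand per function symbol, arity giving the exponent).
N_0 = 4
N_1 = 4 + 4^2 + 4 = 24

24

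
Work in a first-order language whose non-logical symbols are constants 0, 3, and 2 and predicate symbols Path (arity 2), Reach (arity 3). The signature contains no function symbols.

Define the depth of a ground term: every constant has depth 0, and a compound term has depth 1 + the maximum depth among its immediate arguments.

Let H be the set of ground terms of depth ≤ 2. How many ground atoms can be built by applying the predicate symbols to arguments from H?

First count ground terms of depth ≤ 2.
With no function symbols every ground term is a constant, so there are exactly 3 ground terms at every depth bound.
N_0 = 3
N_1 = 3
N_2 = 3
Explicitly: 0, 3, 2.
So |H| = 3.
Each predicate of arity r yields |H|^r ground atoms (one per choice of an r-tuple from H):
  Path: 3^2 = 9;  Reach: 3^3 = 27
Total ground atoms: 9 + 27 = 36.

36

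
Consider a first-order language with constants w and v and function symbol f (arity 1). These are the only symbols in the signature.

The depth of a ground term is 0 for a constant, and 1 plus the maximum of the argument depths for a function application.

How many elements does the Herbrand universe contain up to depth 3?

If N_k denotes the number of depth-≤k ground terms, the 2 constants give N_0 = 2, and each function symbol of arity r contributes N_{k-1}^r new terms at level k: N_k = 2 + N_{k-1}.
N_0 = 2
N_1 = 2 + 2 = 4
N_2 = 2 + 4 = 6
N_3 = 2 + 6 = 8
Explicitly: w, v, f(w), f(v), f(f(w)), f(f(v)), f(f(f(w))), f(f(f(v))).

8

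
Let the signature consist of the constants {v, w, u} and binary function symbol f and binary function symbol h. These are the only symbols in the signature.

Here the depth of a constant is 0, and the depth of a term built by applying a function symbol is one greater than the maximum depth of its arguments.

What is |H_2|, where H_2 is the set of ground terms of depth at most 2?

Let N_k = |{terms of depth ≤ k}|. Then N_0 = 3 and N_k = 3 + N_{k-1}^2 + N_{k-1}^2 for k ≥ 1 (one summand per function symbol, arity giving the exponent).
N_0 = 3
N_1 = 3 + 3^2 + 3^2 = 21
N_2 = 3 + 21^2 + 21^2 = 885

885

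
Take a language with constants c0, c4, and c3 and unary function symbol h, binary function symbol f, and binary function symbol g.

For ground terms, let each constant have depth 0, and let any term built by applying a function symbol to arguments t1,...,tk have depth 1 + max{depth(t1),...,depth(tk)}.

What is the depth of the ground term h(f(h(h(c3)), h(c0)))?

4

depth(h(c3)) = 1 + depth(c3) = 1 + 0 = 1
depth(h(h(c3))) = 1 + depth(h(c3)) = 1 + 1 = 2
depth(h(c0)) = 1 + depth(c0) = 1 + 0 = 1
depth(f(h(h(c3)), h(c0))) = 1 + max(2, 1) = 3
depth(h(f(h(h(c3)), h(c0)))) = 1 + depth(f(h(h(c3)), h(c0))) = 1 + 3 = 4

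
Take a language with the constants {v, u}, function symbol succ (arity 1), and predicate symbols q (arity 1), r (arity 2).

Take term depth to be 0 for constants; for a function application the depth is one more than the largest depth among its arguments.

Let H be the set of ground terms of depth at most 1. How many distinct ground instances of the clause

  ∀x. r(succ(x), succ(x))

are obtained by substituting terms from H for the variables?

4

Ground terms of depth ≤ 1:
  Let N_k count ground terms of depth at most k. Each non-constant term of depth ≤ k is some function symbol applied to depth-≤(k−1) arguments, giving N_k = 2 + N_{k-1}.
  N_0 = 2
  N_1 = 2 + 2 = 4
So there are 4 ground terms available for substitution.
There is 1 variable to instantiate (x),  occurring in at least one literal, so different choices give different ground instances.
Number of ground instances = 4.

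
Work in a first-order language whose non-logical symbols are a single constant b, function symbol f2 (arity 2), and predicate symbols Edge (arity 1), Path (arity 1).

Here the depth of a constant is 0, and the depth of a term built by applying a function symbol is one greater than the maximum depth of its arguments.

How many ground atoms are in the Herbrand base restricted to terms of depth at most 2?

First count ground terms of depth ≤ 2.
Write N_k for the number of ground terms of depth ≤ k. A term of depth ≤ k is either a constant or a function symbol applied to arguments of depth ≤ k−1, so N_k = 1 + N_{k-1}^2.
N_0 = 1
N_1 = 1 + 1^2 = 2
N_2 = 1 + 2^2 = 5
So |H| = 5.
For each predicate symbol, the number of ground atoms is |H| raised to its arity; summing:
  Edge: 5;  Path: 5
Total ground atoms: 5 + 5 = 10.

10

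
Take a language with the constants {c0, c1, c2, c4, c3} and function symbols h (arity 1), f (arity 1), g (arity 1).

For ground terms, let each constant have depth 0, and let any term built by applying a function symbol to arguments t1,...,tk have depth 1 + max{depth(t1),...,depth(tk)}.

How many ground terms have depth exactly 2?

If N_k denotes the number of depth-≤k ground terms, the 5 constants give N_0 = 5, and each function symbol of arity r contributes N_{k-1}^r new terms at level k: N_k = 5 + N_{k-1} + N_{k-1} + N_{k-1}.
N_0 = 5
N_1 = 5 + 5 + 5 + 5 = 20
N_2 = 5 + 20 + 20 + 20 = 65
Terms of depth exactly 2: N_2 − N_1 = 65 − 20 = 45.

45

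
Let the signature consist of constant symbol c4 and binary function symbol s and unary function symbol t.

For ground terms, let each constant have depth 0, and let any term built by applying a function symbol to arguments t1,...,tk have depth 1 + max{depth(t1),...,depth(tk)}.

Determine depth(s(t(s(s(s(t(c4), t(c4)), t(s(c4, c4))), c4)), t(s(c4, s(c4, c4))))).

6

depth(t(c4)) = 1 + depth(c4) = 1 + 0 = 1
depth(s(t(c4), t(c4))) = 1 + max(1, 1) = 2
depth(s(c4, c4)) = 1 + max(0, 0) = 1
depth(t(s(c4, c4))) = 1 + depth(s(c4, c4)) = 1 + 1 = 2
depth(s(s(t(c4), t(c4)), t(s(c4, c4)))) = 1 + max(2, 2) = 3
depth(s(s(s(t(c4), t(c4)), t(s(c4, c4))), c4)) = 1 + max(3, 0) = 4
depth(t(s(s(s(t(c4), t(c4)), t(s(c4, c4))), c4))) = 1 + depth(s(s(s(t(c4), t(c4)), t(s(c4, c4))), c4)) = 1 + 4 = 5
depth(s(c4, s(c4, c4))) = 1 + max(0, 1) = 2
depth(t(s(c4, s(c4, c4)))) = 1 + depth(s(c4, s(c4, c4))) = 1 + 2 = 3
depth(s(t(s(s(s(t(c4), t(c4)), t(s(c4, c4))), c4)), t(s(c4, s(c4, c4))))) = 1 + max(5, 3) = 6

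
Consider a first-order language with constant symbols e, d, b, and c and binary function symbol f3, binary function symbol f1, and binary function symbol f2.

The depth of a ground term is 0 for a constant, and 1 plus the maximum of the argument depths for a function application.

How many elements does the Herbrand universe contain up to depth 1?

52

Write N_k for the number of ground terms of depth ≤ k. A term of depth ≤ k is either a constant or a function symbol applied to arguments of depth ≤ k−1, so N_k = 4 + N_{k-1}^2 + N_{k-1}^2 + N_{k-1}^2.
N_0 = 4
N_1 = 4 + 4^2 + 4^2 + 4^2 = 52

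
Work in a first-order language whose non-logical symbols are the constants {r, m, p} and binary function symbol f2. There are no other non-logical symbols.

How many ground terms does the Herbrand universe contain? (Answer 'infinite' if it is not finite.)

The signature has at least one function symbol (f2, arity 2) and at least one constant (r).
Iterating f2 gives infinitely many distinct ground terms: r, f2(r, r), f2(f2(r, r), f2(r, r)), ...
So the Herbrand universe is infinite.

infinite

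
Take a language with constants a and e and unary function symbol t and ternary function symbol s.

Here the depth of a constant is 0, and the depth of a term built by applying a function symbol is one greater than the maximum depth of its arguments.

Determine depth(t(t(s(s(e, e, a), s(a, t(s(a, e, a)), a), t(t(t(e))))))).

6

depth(s(e, e, a)) = 1 + max(0, 0, 0) = 1
depth(s(a, e, a)) = 1 + max(0, 0, 0) = 1
depth(t(s(a, e, a))) = 1 + depth(s(a, e, a)) = 1 + 1 = 2
depth(s(a, t(s(a, e, a)), a)) = 1 + max(0, 2, 0) = 3
depth(t(e)) = 1 + depth(e) = 1 + 0 = 1
depth(t(t(e))) = 1 + depth(t(e)) = 1 + 1 = 2
depth(t(t(t(e)))) = 1 + depth(t(t(e))) = 1 + 2 = 3
depth(s(s(e, e, a), s(a, t(s(a, e, a)), a), t(t(t(e))))) = 1 + max(1, 3, 3) = 4
depth(t(s(s(e, e, a), s(a, t(s(a, e, a)), a), t(t(t(e)))))) = 1 + depth(s(s(e, e, a), s(a, t(s(a, e, a)), a), t(t(t(e))))) = 1 + 4 = 5
depth(t(t(s(s(e, e, a), s(a, t(s(a, e, a)), a), t(t(t(e))))))) = 1 + depth(t(s(s(e, e, a), s(a, t(s(a, e, a)), a), t(t(t(e)))))) = 1 + 5 = 6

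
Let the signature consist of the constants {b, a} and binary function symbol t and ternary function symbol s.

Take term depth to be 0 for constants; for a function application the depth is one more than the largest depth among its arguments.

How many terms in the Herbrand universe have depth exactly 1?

Let N_k count ground terms of depth at most k. Each non-constant term of depth ≤ k is some function symbol applied to depth-≤(k−1) arguments, giving N_k = 2 + N_{k-1}^2 + N_{k-1}^3.
N_0 = 2
N_1 = 2 + 2^2 + 2^3 = 14
Terms of depth exactly 1: N_1 − N_0 = 14 − 2 = 12.

12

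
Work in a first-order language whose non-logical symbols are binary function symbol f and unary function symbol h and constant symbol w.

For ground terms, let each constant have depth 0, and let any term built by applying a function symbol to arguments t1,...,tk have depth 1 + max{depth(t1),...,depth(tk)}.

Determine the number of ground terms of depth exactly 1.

2

If N_k denotes the number of depth-≤k ground terms, the 1 constant gives N_0 = 1, and each function symbol of arity r contributes N_{k-1}^r new terms at level k: N_k = 1 + N_{k-1}^2 + N_{k-1}.
N_0 = 1
N_1 = 1 + 1^2 + 1 = 3
Terms of depth exactly 1: N_1 − N_0 = 3 − 1 = 2.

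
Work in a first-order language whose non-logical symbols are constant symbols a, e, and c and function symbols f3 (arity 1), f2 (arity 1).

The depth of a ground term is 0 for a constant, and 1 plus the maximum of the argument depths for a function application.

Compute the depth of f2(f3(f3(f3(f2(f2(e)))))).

depth(f2(e)) = 1 + depth(e) = 1 + 0 = 1
depth(f2(f2(e))) = 1 + depth(f2(e)) = 1 + 1 = 2
depth(f3(f2(f2(e)))) = 1 + depth(f2(f2(e))) = 1 + 2 = 3
depth(f3(f3(f2(f2(e))))) = 1 + depth(f3(f2(f2(e)))) = 1 + 3 = 4
depth(f3(f3(f3(f2(f2(e)))))) = 1 + depth(f3(f3(f2(f2(e))))) = 1 + 4 = 5
depth(f2(f3(f3(f3(f2(f2(e))))))) = 1 + depth(f3(f3(f3(f2(f2(e)))))) = 1 + 5 = 6

6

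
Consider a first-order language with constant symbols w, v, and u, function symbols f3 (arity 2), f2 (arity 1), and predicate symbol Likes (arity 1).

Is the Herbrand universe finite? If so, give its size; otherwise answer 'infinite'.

infinite

The signature has at least one function symbol (f3, arity 2) and at least one constant (w).
Iterating f3 gives infinitely many distinct ground terms: w, f3(w, w), f3(f3(w, w), f3(w, w)), ...
So the Herbrand universe is infinite.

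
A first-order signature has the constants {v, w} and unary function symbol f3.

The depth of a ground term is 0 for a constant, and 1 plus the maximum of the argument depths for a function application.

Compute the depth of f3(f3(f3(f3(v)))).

depth(f3(v)) = 1 + depth(v) = 1 + 0 = 1
depth(f3(f3(v))) = 1 + depth(f3(v)) = 1 + 1 = 2
depth(f3(f3(f3(v)))) = 1 + depth(f3(f3(v))) = 1 + 2 = 3
depth(f3(f3(f3(f3(v))))) = 1 + depth(f3(f3(f3(v)))) = 1 + 3 = 4

4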